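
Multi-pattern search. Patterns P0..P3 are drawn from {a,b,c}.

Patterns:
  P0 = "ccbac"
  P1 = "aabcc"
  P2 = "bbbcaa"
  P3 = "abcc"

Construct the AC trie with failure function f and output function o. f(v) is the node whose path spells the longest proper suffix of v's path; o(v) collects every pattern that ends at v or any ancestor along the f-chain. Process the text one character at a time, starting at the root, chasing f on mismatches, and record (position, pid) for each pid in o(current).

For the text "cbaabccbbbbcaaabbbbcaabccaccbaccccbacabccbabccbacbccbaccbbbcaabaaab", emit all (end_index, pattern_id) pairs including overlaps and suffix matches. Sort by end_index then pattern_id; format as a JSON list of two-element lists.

Construct AC machine:
Trie (insert patterns):
  n0 'ε': a→6 b→11 c→1
  n1 'c': c→2
  n2 'cc': b→3
  n3 'ccb': a→4
  n4 'ccba': c→5
  n5 'ccbac': ·  ←P0
  n6 'a': a→7 b→17
  n7 'aa': b→8
  n8 'aab': c→9
  n9 'aabc': c→10
  n10 'aabcc': ·  ←P1
  n11 'b': b→12
  n12 'bb': b→13
  n13 'bbb': c→14
  n14 'bbbc': a→15
  n15 'bbbca': a→16
  n16 'bbbcaa': ·  ←P2
  n17 'ab': c→18
  n18 'abc': c→19
  n19 'abcc': ·  ←P3

BFS fail/out derivation:
  n1('c'): parent n0 fail=0; on 'c' 0 → fail=0;  out ∅∪∅=∅
  n6('a'): parent n0 fail=0; on 'a' 0 → fail=0;  out ∅∪∅=∅
  n11('b'): parent n0 fail=0; on 'b' 0 → fail=0;  out ∅∪∅=∅
  n2('cc'): parent n1 fail=0; on 'c' 0 → fail=1;  out ∅∪∅=∅
  n7('aa'): parent n6 fail=0; on 'a' 0 → fail=6;  out ∅∪∅=∅
  n12('bb'): parent n11 fail=0; on 'b' 0 → fail=11;  out ∅∪∅=∅
  n17('ab'): parent n6 fail=0; on 'b' 0 → fail=11;  out ∅∪∅=∅
  n3('ccb'): parent n2 fail=1; on 'b' 1→0 → fail=11;  out ∅∪∅=∅
  n8('aab'): parent n7 fail=6; on 'b' 6 → fail=17;  out ∅∪∅=∅
  n13('bbb'): parent n12 fail=11; on 'b' 11 → fail=12;  out ∅∪∅=∅
  n18('abc'): parent n17 fail=11; on 'c' 11→0 → fail=1;  out ∅∪∅=∅
  n4('ccba'): parent n3 fail=11; on 'a' 11→0 → fail=6;  out ∅∪∅=∅
  n9('aabc'): parent n8 fail=17; on 'c' 17 → fail=18;  out ∅∪∅=∅
  n14('bbbc'): parent n13 fail=12; on 'c' 12→11→0 → fail=1;  out ∅∪∅=∅
  n19('abcc'): parent n18 fail=1; on 'c' 1 → fail=2;  out {3}∪∅={3}
  n5('ccbac'): parent n4 fail=6; on 'c' 6→0 → fail=1;  out {0}∪∅={0}
  n10('aabcc'): parent n9 fail=18; on 'c' 18 → fail=19;  out {1}∪{3}={1,3}
  n15('bbbca'): parent n14 fail=1; on 'a' 1→0 → fail=6;  out ∅∪∅=∅
  n16('bbbcaa'): parent n15 fail=6; on 'a' 6 → fail=7;  out {2}∪∅={2}

Scan:
pos 0 'c': at 1
pos 1 'b': at 11 (via fail)
pos 2 'a': at 6 (via fail)
pos 3 'a': at 7
pos 4 'b': at 8
pos 5 'c': at 9
pos 6 'c': at 10  ** P1@[2:6],P3@[3:6]
pos 7 'b': at 3 (via fail)
pos 8 'b': at 12 (via fail)
pos 9 'b': at 13
pos 10 'b': at 13 (via fail)
pos 11 'c': at 14
pos 12 'a': at 15
pos 13 'a': at 16  ** P2@[8:13]
pos 14 'a': at 7 (via fail)
pos 15 'b': at 8
pos 16 'b': at 12 (via fail)
pos 17 'b': at 13
pos 18 'b': at 13 (via fail)
pos 19 'c': at 14
pos 20 'a': at 15
pos 21 'a': at 16  ** P2@[16:21]
pos 22 'b': at 8 (via fail)
pos 23 'c': at 9
pos 24 'c': at 10  ** P1@[20:24],P3@[21:24]
pos 25 'a': at 6 (via fail)
pos 26 'c': at 1 (via fail)
pos 27 'c': at 2
pos 28 'b': at 3
pos 29 'a': at 4
pos 30 'c': at 5  ** P0@[26:30]
pos 31 'c': at 2 (via fail)
pos 32 'c': at 2 (via fail)
pos 33 'c': at 2 (via fail)
pos 34 'b': at 3
pos 35 'a': at 4
pos 36 'c': at 5  ** P0@[32:36]
pos 37 'a': at 6 (via fail)
pos 38 'b': at 17
pos 39 'c': at 18
pos 40 'c': at 19  ** P3@[37:40]
pos 41 'b': at 3 (via fail)
pos 42 'a': at 4
pos 43 'b': at 17 (via fail)
pos 44 'c': at 18
pos 45 'c': at 19  ** P3@[42:45]
pos 46 'b': at 3 (via fail)
pos 47 'a': at 4
pos 48 'c': at 5  ** P0@[44:48]
pos 49 'b': at 11 (via fail)
pos 50 'c': at 1 (via fail)
pos 51 'c': at 2
pos 52 'b': at 3
pos 53 'a': at 4
pos 54 'c': at 5  ** P0@[50:54]
pos 55 'c': at 2 (via fail)
pos 56 'b': at 3
pos 57 'b': at 12 (via fail)
pos 58 'b': at 13
pos 59 'c': at 14
pos 60 'a': at 15
pos 61 'a': at 16  ** P2@[56:61]
pos 62 'b': at 8 (via fail)
pos 63 'a': at 6 (via fail)
pos 64 'a': at 7
pos 65 'a': at 7 (via fail)
pos 66 'b': at 8

Matches: [[6,1],[6,3],[13,2],[21,2],[24,1],[24,3],[30,0],[36,0],[40,3],[45,3],[48,0],[54,0],[61,2]]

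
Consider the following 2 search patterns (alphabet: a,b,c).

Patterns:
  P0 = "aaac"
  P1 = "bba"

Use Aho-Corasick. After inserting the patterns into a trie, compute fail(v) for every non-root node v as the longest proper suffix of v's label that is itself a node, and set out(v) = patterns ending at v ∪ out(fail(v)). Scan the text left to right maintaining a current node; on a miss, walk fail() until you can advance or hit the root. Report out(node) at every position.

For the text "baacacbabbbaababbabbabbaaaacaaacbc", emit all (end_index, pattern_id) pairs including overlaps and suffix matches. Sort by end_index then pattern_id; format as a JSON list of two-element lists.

Build automaton:
Trie (insert patterns):
  0='ε' goto a→1 b→5
  1='a' goto a→2
  2='aa' goto a→3
  3='aaa' goto c→4
  4='aaac' goto ·  [P0 ends]
  5='b' goto b→6
  6='bb' goto a→7
  7='bba' goto ·  [P1 ends]

BFS fail/out derivation:
  n1('a'): parent n0 fail=0; on 'a' 0 → fail=0;  out ∅∪∅=∅
  n5('b'): parent n0 fail=0; on 'b' 0 → fail=0;  out ∅∪∅=∅
  n2('aa'): parent n1 fail=0; on 'a' 0 → fail=1;  out ∅∪∅=∅
  n6('bb'): parent n5 fail=0; on 'b' 0 → fail=5;  out ∅∪∅=∅
  n3('aaa'): parent n2 fail=1; on 'a' 1 → fail=2;  out ∅∪∅=∅
  n7('bba'): parent n6 fail=5; on 'a' 5→0 → fail=1;  out {1}∪∅={1}
  n4('aaac'): parent n3 fail=2; on 'c' 2→1→0 → fail=0;  out {0}∪∅={0}

Scan:
pos 0 'b': at 5
pos 1 'a': at 1 (fail-walked)
pos 2 'a': at 2
pos 3 'c': at 0 (fail-walked)
pos 4 'a': at 1
pos 5 'c': at 0 (fail-walked)
pos 6 'b': at 5
pos 7 'a': at 1 (fail-walked)
pos 8 'b': at 5 (fail-walked)
pos 9 'b': at 6
pos 10 'b': at 6 (fail-walked)
pos 11 'a': at 7  emit P1@[9:11]
pos 12 'a': at 2 (fail-walked)
pos 13 'b': at 5 (fail-walked)
pos 14 'a': at 1 (fail-walked)
pos 15 'b': at 5 (fail-walked)
pos 16 'b': at 6
pos 17 'a': at 7  emit P1@[15:17]
pos 18 'b': at 5 (fail-walked)
pos 19 'b': at 6
pos 20 'a': at 7  emit P1@[18:20]
pos 21 'b': at 5 (fail-walked)
pos 22 'b': at 6
pos 23 'a': at 7  emit P1@[21:23]
pos 24 'a': at 2 (fail-walked)
pos 25 'a': at 3
pos 26 'a': at 3 (fail-walked)
pos 27 'c': at 4  emit P0@[24:27]
pos 28 'a': at 1 (fail-walked)
pos 29 'a': at 2
pos 30 'a': at 3
pos 31 'c': at 4  emit P0@[28:31]
pos 32 'b': at 5 (fail-walked)
pos 33 'c': at 0 (fail-walked)

Matches: [[11,1],[17,1],[20,1],[23,1],[27,0],[31,0]]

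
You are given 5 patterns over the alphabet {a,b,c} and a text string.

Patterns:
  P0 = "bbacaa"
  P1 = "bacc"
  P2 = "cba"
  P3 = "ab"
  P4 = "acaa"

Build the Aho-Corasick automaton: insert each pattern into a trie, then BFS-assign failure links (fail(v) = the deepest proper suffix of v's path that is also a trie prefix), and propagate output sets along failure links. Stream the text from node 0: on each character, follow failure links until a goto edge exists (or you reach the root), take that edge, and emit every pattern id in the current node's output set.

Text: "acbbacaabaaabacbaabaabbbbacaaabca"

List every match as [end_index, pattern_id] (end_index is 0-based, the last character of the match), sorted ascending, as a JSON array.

Build automaton:
Trie (insert patterns):
  n0 'ε': a→13 b→1 c→10
  n1 'b': a→7 b→2
  n2 'bb': a→3
  n3 'bba': c→4
  n4 'bbac': a→5
  n5 'bbaca': a→6
  n6 'bbacaa': ·  [P0 ends]
  n7 'ba': c→8
  n8 'bac': c→9
  n9 'bacc': ·  [P1 ends]
  n10 'c': b→11
  n11 'cb': a→12
  n12 'cba': ·  [P2 ends]
  n13 'a': b→14 c→15
  n14 'ab': ·  [P3 ends]
  n15 'ac': a→16
  n16 'aca': a→17
  n17 'acaa': ·  [P4 ends]

BFS fail/out derivation:
  n1('b'): parent n0 fail=0; on 'b' 0 → fail=0;  out ∅∪∅=∅
  n10('c'): parent n0 fail=0; on 'c' 0 → fail=0;  out ∅∪∅=∅
  n13('a'): parent n0 fail=0; on 'a' 0 → fail=0;  out ∅∪∅=∅
  n2('bb'): parent n1 fail=0; on 'b' 0 → fail=1;  out ∅∪∅=∅
  n7('ba'): parent n1 fail=0; on 'a' 0 → fail=13;  out ∅∪∅=∅
  n11('cb'): parent n10 fail=0; on 'b' 0 → fail=1;  out ∅∪∅=∅
  n14('ab'): parent n13 fail=0; on 'b' 0 → fail=1;  out {3}∪∅={3}
  n15('ac'): parent n13 fail=0; on 'c' 0 → fail=10;  out ∅∪∅=∅
  n3('bba'): parent n2 fail=1; on 'a' 1 → fail=7;  out ∅∪∅=∅
  n8('bac'): parent n7 fail=13; on 'c' 13 → fail=15;  out ∅∪∅=∅
  n12('cba'): parent n11 fail=1; on 'a' 1 → fail=7;  out {2}∪∅={2}
  n16('aca'): parent n15 fail=10; on 'a' 10→0 → fail=13;  out ∅∪∅=∅
  n4('bbac'): parent n3 fail=7; on 'c' 7 → fail=8;  out ∅∪∅=∅
  n9('bacc'): parent n8 fail=15; on 'c' 15→10→0 → fail=10;  out {1}∪∅={1}
  n17('acaa'): parent n16 fail=13; on 'a' 13→0 → fail=13;  out {4}∪∅={4}
  n5('bbaca'): parent n4 fail=8; on 'a' 8→15 → fail=16;  out ∅∪∅=∅
  n6('bbacaa'): parent n5 fail=16; on 'a' 16 → fail=17;  out {0}∪{4}={0,4}

Scan:
[0] read 'a'  n0⇒n13
[1] read 'c'  n13⇒n15
[2] read 'b'  n15⇒n11 (via fail)
[3] read 'b'  n11⇒n2 (via fail)
[4] read 'a'  n2⇒n3
[5] read 'c'  n3⇒n4
[6] read 'a'  n4⇒n5
[7] read 'a'  n5⇒n6  → match P0@[2:7],P4@[4:7]
[8] read 'b'  n6⇒n14 (via fail)  → match P3@[7:8]
[9] read 'a'  n14⇒n7 (via fail)
[10] read 'a'  n7⇒n13 (via fail)
[11] read 'a'  n13⇒n13 (via fail)
[12] read 'b'  n13⇒n14  → match P3@[11:12]
[13] read 'a'  n14⇒n7 (via fail)
[14] read 'c'  n7⇒n8
[15] read 'b'  n8⇒n11 (via fail)
[16] read 'a'  n11⇒n12  → match P2@[14:16]
[17] read 'a'  n12⇒n13 (via fail)
[18] read 'b'  n13⇒n14  → match P3@[17:18]
[19] read 'a'  n14⇒n7 (via fail)
[20] read 'a'  n7⇒n13 (via fail)
[21] read 'b'  n13⇒n14  → match P3@[20:21]
[22] read 'b'  n14⇒n2 (via fail)
[23] read 'b'  n2⇒n2 (via fail)
[24] read 'b'  n2⇒n2 (via fail)
[25] read 'a'  n2⇒n3
[26] read 'c'  n3⇒n4
[27] read 'a'  n4⇒n5
[28] read 'a'  n5⇒n6  → match P0@[23:28],P4@[25:28]
[29] read 'a'  n6⇒n13 (via fail)
[30] read 'b'  n13⇒n14  → match P3@[29:30]
[31] read 'c'  n14⇒n10 (via fail)
[32] read 'a'  n10⇒n13 (via fail)

Result: [[7,0],[7,4],[8,3],[12,3],[16,2],[18,3],[21,3],[28,0],[28,4],[30,3]]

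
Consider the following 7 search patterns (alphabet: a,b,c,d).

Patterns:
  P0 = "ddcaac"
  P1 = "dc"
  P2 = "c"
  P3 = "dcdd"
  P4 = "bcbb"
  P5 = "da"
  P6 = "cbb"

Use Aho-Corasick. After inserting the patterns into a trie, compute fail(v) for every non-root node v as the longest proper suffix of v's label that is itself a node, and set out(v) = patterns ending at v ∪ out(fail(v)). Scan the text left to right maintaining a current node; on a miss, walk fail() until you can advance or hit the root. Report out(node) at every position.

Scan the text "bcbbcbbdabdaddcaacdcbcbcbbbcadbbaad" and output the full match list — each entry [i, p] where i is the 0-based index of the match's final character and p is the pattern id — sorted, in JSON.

Build automaton:
Trie nodes:
  0='ε' goto b→11 c→8 d→1
  1='d' goto a→15 c→7 d→2
  2='dd' goto c→3
  3='ddc' goto a→4
  4='ddca' goto a→5
  5='ddcaa' goto c→6
  6='ddcaac' goto ·  [P0 ends]
  7='dc' goto d→9  [P1 ends]
  8='c' goto b→16  [P2 ends]
  9='dcd' goto d→10
  10='dcdd' goto ·  [P3 ends]
  11='b' goto c→12
  12='bc' goto b→13
  13='bcb' goto b→14
  14='bcbb' goto ·  [P4 ends]
  15='da' goto ·  [P5 ends]
  16='cb' goto b→17
  17='cbb' goto ·  [P6 ends]

Failure links (BFS by depth):
  n1('d'): parent n0 fail=0; on 'd' 0 → fail=0;  out ∅∪∅=∅
  n8('c'): parent n0 fail=0; on 'c' 0 → fail=0;  out {2}∪∅={2}
  n11('b'): parent n0 fail=0; on 'b' 0 → fail=0;  out ∅∪∅=∅
  n2('dd'): parent n1 fail=0; on 'd' 0 → fail=1;  out ∅∪∅=∅
  n7('dc'): parent n1 fail=0; on 'c' 0 → fail=8;  out {1}∪{2}={1,2}
  n12('bc'): parent n11 fail=0; on 'c' 0 → fail=8;  out ∅∪{2}={2}
  n15('da'): parent n1 fail=0; on 'a' 0 → fail=0;  out {5}∪∅={5}
  n16('cb'): parent n8 fail=0; on 'b' 0 → fail=11;  out ∅∪∅=∅
  n3('ddc'): parent n2 fail=1; on 'c' 1 → fail=7;  out ∅∪{1,2}={1,2}
  n9('dcd'): parent n7 fail=8; on 'd' 8→0 → fail=1;  out ∅∪∅=∅
  n13('bcb'): parent n12 fail=8; on 'b' 8 → fail=16;  out ∅∪∅=∅
  n17('cbb'): parent n16 fail=11; on 'b' 11→0 → fail=11;  out {6}∪∅={6}
  n4('ddca'): parent n3 fail=7; on 'a' 7→8→0 → fail=0;  out ∅∪∅=∅
  n10('dcdd'): parent n9 fail=1; on 'd' 1 → fail=2;  out {3}∪∅={3}
  n14('bcbb'): parent n13 fail=16; on 'b' 16 → fail=17;  out {4}∪{6}={4,6}
  n5('ddcaa'): parent n4 fail=0; on 'a' 0 → fail=0;  out ∅∪∅=∅
  n6('ddcaac'): parent n5 fail=0; on 'c' 0 → fail=8;  out {0}∪{2}={0,2}

Text stream:
i=0 'b': node 0→11
i=1 'c': node 11→12  → match P2@[1:1]
i=2 'b': node 12→13
i=3 'b': node 13→14  → match P4@[0:3],P6@[1:3]
i=4 'c': node 14→12 (fail-walked)  → match P2@[4:4]
i=5 'b': node 12→13
i=6 'b': node 13→14  → match P4@[3:6],P6@[4:6]
i=7 'd': node 14→1 (fail-walked)
i=8 'a': node 1→15  → match P5@[7:8]
i=9 'b': node 15→11 (fail-walked)
i=10 'd': node 11→1 (fail-walked)
i=11 'a': node 1→15  → match P5@[10:11]
i=12 'd': node 15→1 (fail-walked)
i=13 'd': node 1→2
i=14 'c': node 2→3  → match P1@[13:14],P2@[14:14]
i=15 'a': node 3→4
i=16 'a': node 4→5
i=17 'c': node 5→6  → match P0@[12:17],P2@[17:17]
i=18 'd': node 6→1 (fail-walked)
i=19 'c': node 1→7  → match P1@[18:19],P2@[19:19]
i=20 'b': node 7→16 (fail-walked)
i=21 'c': node 16→12 (fail-walked)  → match P2@[21:21]
i=22 'b': node 12→13
i=23 'c': node 13→12 (fail-walked)  → match P2@[23:23]
i=24 'b': node 12→13
i=25 'b': node 13→14  → match P4@[22:25],P6@[23:25]
i=26 'b': node 14→11 (fail-walked)
i=27 'c': node 11→12  → match P2@[27:27]
i=28 'a': node 12→0 (fail-walked)
i=29 'd': node 0→1
i=30 'b': node 1→11 (fail-walked)
i=31 'b': node 11→11 (fail-walked)
i=32 'a': node 11→0 (fail-walked)
i=33 'a': node 0→0
i=34 'd': node 0→1

Result: [[1,2],[3,4],[3,6],[4,2],[6,4],[6,6],[8,5],[11,5],[14,1],[14,2],[17,0],[17,2],[19,1],[19,2],[21,2],[23,2],[25,4],[25,6],[27,2]]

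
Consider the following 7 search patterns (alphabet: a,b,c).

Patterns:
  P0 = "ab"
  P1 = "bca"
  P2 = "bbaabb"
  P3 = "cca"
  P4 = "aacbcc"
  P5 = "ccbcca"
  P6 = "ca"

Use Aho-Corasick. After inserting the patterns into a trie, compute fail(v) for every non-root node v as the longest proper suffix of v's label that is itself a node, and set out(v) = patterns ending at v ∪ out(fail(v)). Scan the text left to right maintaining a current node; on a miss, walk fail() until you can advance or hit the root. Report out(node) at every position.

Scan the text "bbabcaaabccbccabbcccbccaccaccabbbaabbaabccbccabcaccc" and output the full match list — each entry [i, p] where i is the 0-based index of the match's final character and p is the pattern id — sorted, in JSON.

Construct AC machine:
Trie nodes:
  0='ε' goto a→1 b→3 c→11
  1='a' goto a→14 b→2
  2='ab' goto ·  [P0 ends]
  3='b' goto b→6 c→4
  4='bc' goto a→5
  5='bca' goto ·  [P1 ends]
  6='bb' goto a→7
  7='bba' goto a→8
  8='bbaa' goto b→9
  9='bbaab' goto b→10
  10='bbaabb' goto ·  [P2 ends]
  11='c' goto a→23 c→12
  12='cc' goto a→13 b→19
  13='cca' goto ·  [P3 ends]
  14='aa' goto c→15
  15='aac' goto b→16
  16='aacb' goto c→17
  17='aacbc' goto c→18
  18='aacbcc' goto ·  [P4 ends]
  19='ccb' goto c→20
  20='ccbc' goto c→21
  21='ccbcc' goto a→22
  22='ccbcca' goto ·  [P5 ends]
  23='ca' goto ·  [P6 ends]

BFS fail/out derivation:
  n1('a'): parent n0 fail=0; on 'a' 0 → fail=0;  out ∅∪∅=∅
  n3('b'): parent n0 fail=0; on 'b' 0 → fail=0;  out ∅∪∅=∅
  n11('c'): parent n0 fail=0; on 'c' 0 → fail=0;  out ∅∪∅=∅
  n2('ab'): parent n1 fail=0; on 'b' 0 → fail=3;  out {0}∪∅={0}
  n4('bc'): parent n3 fail=0; on 'c' 0 → fail=11;  out ∅∪∅=∅
  n6('bb'): parent n3 fail=0; on 'b' 0 → fail=3;  out ∅∪∅=∅
  n12('cc'): parent n11 fail=0; on 'c' 0 → fail=11;  out ∅∪∅=∅
  n14('aa'): parent n1 fail=0; on 'a' 0 → fail=1;  out ∅∪∅=∅
  n23('ca'): parent n11 fail=0; on 'a' 0 → fail=1;  out {6}∪∅={6}
  n5('bca'): parent n4 fail=11; on 'a' 11 → fail=23;  out {1}∪{6}={1,6}
  n7('bba'): parent n6 fail=3; on 'a' 3→0 → fail=1;  out ∅∪∅=∅
  n13('cca'): parent n12 fail=11; on 'a' 11 → fail=23;  out {3}∪{6}={3,6}
  n15('aac'): parent n14 fail=1; on 'c' 1→0 → fail=11;  out ∅∪∅=∅
  n19('ccb'): parent n12 fail=11; on 'b' 11→0 → fail=3;  out ∅∪∅=∅
  n8('bbaa'): parent n7 fail=1; on 'a' 1 → fail=14;  out ∅∪∅=∅
  n16('aacb'): parent n15 fail=11; on 'b' 11→0 → fail=3;  out ∅∪∅=∅
  n20('ccbc'): parent n19 fail=3; on 'c' 3 → fail=4;  out ∅∪∅=∅
  n9('bbaab'): parent n8 fail=14; on 'b' 14→1 → fail=2;  out ∅∪{0}={0}
  n17('aacbc'): parent n16 fail=3; on 'c' 3 → fail=4;  out ∅∪∅=∅
  n21('ccbcc'): parent n20 fail=4; on 'c' 4→11 → fail=12;  out ∅∪∅=∅
  n10('bbaabb'): parent n9 fail=2; on 'b' 2→3 → fail=6;  out {2}∪∅={2}
  n18('aacbcc'): parent n17 fail=4; on 'c' 4→11 → fail=12;  out {4}∪∅={4}
  n22('ccbcca'): parent n21 fail=12; on 'a' 12 → fail=13;  out {5}∪{3,6}={3,5,6}

Run:
[0] read 'b'  n0⇒n3
[1] read 'b'  n3⇒n6
[2] read 'a'  n6⇒n7
[3] read 'b'  n7⇒n2 ·f  emit P0@[2:3]
[4] read 'c'  n2⇒n4 ·f
[5] read 'a'  n4⇒n5  emit P1@[3:5],P6@[4:5]
[6] read 'a'  n5⇒n14 ·f
[7] read 'a'  n14⇒n14 ·f
[8] read 'b'  n14⇒n2 ·f  emit P0@[7:8]
[9] read 'c'  n2⇒n4 ·f
[10] read 'c'  n4⇒n12 ·f
[11] read 'b'  n12⇒n19
[12] read 'c'  n19⇒n20
[13] read 'c'  n20⇒n21
[14] read 'a'  n21⇒n22  emit P3@[12:14],P5@[9:14],P6@[13:14]
[15] read 'b'  n22⇒n2 ·f  emit P0@[14:15]
[16] read 'b'  n2⇒n6 ·f
[17] read 'c'  n6⇒n4 ·f
[18] read 'c'  n4⇒n12 ·f
[19] read 'c'  n12⇒n12 ·f
[20] read 'b'  n12⇒n19
[21] read 'c'  n19⇒n20
[22] read 'c'  n20⇒n21
[23] read 'a'  n21⇒n22  emit P3@[21:23],P5@[18:23],P6@[22:23]
[24] read 'c'  n22⇒n11 ·f
[25] read 'c'  n11⇒n12
[26] read 'a'  n12⇒n13  emit P3@[24:26],P6@[25:26]
[27] read 'c'  n13⇒n11 ·f
[28] read 'c'  n11⇒n12
[29] read 'a'  n12⇒n13  emit P3@[27:29],P6@[28:29]
[30] read 'b'  n13⇒n2 ·f  emit P0@[29:30]
[31] read 'b'  n2⇒n6 ·f
[32] read 'b'  n6⇒n6 ·f
[33] read 'a'  n6⇒n7
[34] read 'a'  n7⇒n8
[35] read 'b'  n8⇒n9  emit P0@[34:35]
[36] read 'b'  n9⇒n10  emit P2@[31:36]
[37] read 'a'  n10⇒n7 ·f
[38] read 'a'  n7⇒n8
[39] read 'b'  n8⇒n9  emit P0@[38:39]
[40] read 'c'  n9⇒n4 ·f
[41] read 'c'  n4⇒n12 ·f
[42] read 'b'  n12⇒n19
[43] read 'c'  n19⇒n20
[44] read 'c'  n20⇒n21
[45] read 'a'  n21⇒n22  emit P3@[43:45],P5@[40:45],P6@[44:45]
[46] read 'b'  n22⇒n2 ·f  emit P0@[45:46]
[47] read 'c'  n2⇒n4 ·f
[48] read 'a'  n4⇒n5  emit P1@[46:48],P6@[47:48]
[49] read 'c'  n5⇒n11 ·f
[50] read 'c'  n11⇒n12
[51] read 'c'  n12⇒n12 ·f

All matches (sorted): [[3,0],[5,1],[5,6],[8,0],[14,3],[14,5],[14,6],[15,0],[23,3],[23,5],[23,6],[26,3],[26,6],[29,3],[29,6],[30,0],[35,0],[36,2],[39,0],[45,3],[45,5],[45,6],[46,0],[48,1],[48,6]]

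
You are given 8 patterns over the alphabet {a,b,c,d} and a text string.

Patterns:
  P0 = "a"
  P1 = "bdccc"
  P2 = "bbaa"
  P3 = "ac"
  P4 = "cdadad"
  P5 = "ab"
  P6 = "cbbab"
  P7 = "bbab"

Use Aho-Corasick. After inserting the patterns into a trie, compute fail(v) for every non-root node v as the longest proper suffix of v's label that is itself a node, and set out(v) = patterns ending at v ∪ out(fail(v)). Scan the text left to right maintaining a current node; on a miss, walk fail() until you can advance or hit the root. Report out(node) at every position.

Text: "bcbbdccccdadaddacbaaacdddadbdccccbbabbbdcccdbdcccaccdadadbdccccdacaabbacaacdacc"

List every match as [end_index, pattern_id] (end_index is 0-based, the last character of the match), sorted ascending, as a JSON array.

Build automaton:
Trie (insert patterns):
  0='ε' goto a→1 b→2 c→11
  1='a' goto b→17 c→10  ←P0
  2='b' goto b→7 d→3
  3='bd' goto c→4
  4='bdc' goto c→5
  5='bdcc' goto c→6
  6='bdccc' goto ·  ←P1
  7='bb' goto a→8
  8='bba' goto a→9 b→22
  9='bbaa' goto ·  ←P2
  10='ac' goto ·  ←P3
  11='c' goto b→18 d→12
  12='cd' goto a→13
  13='cda' goto d→14
  14='cdad' goto a→15
  15='cdada' goto d→16
  16='cdadad' goto ·  ←P4
  17='ab' goto ·  ←P5
  18='cb' goto b→19
  19='cbb' goto a→20
  20='cbba' goto b→21
  21='cbbab' goto ·  ←P6
  22='bbab' goto ·  ←P7

BFS fail/out derivation:
  n1('a'): parent n0 fail=0; on 'a' 0 → fail=0;  out {0}∪∅={0}
  n2('b'): parent n0 fail=0; on 'b' 0 → fail=0;  out ∅∪∅=∅
  n11('c'): parent n0 fail=0; on 'c' 0 → fail=0;  out ∅∪∅=∅
  n3('bd'): parent n2 fail=0; on 'd' 0 → fail=0;  out ∅∪∅=∅
  n7('bb'): parent n2 fail=0; on 'b' 0 → fail=2;  out ∅∪∅=∅
  n10('ac'): parent n1 fail=0; on 'c' 0 → fail=11;  out {3}∪∅={3}
  n12('cd'): parent n11 fail=0; on 'd' 0 → fail=0;  out ∅∪∅=∅
  n17('ab'): parent n1 fail=0; on 'b' 0 → fail=2;  out {5}∪∅={5}
  n18('cb'): parent n11 fail=0; on 'b' 0 → fail=2;  out ∅∪∅=∅
  n4('bdc'): parent n3 fail=0; on 'c' 0 → fail=11;  out ∅∪∅=∅
  n8('bba'): parent n7 fail=2; on 'a' 2→0 → fail=1;  out ∅∪{0}={0}
  n13('cda'): parent n12 fail=0; on 'a' 0 → fail=1;  out ∅∪{0}={0}
  n19('cbb'): parent n18 fail=2; on 'b' 2 → fail=7;  out ∅∪∅=∅
  n5('bdcc'): parent n4 fail=11; on 'c' 11→0 → fail=11;  out ∅∪∅=∅
  n9('bbaa'): parent n8 fail=1; on 'a' 1→0 → fail=1;  out {2}∪{0}={0,2}
  n14('cdad'): parent n13 fail=1; on 'd' 1→0 → fail=0;  out ∅∪∅=∅
  n20('cbba'): parent n19 fail=7; on 'a' 7 → fail=8;  out ∅∪{0}={0}
  n22('bbab'): parent n8 fail=1; on 'b' 1 → fail=17;  out {7}∪{5}={5,7}
  n6('bdccc'): parent n5 fail=11; on 'c' 11→0 → fail=11;  out {1}∪∅={1}
  n15('cdada'): parent n14 fail=0; on 'a' 0 → fail=1;  out ∅∪{0}={0}
  n21('cbbab'): parent n20 fail=8; on 'b' 8 → fail=22;  out {6}∪{5,7}={5,6,7}
  n16('cdadad'): parent n15 fail=1; on 'd' 1→0 → fail=0;  out {4}∪∅={4}

Scan:
pos 0 'b': at 2
pos 1 'c': at 11 (via fail)
pos 2 'b': at 18
pos 3 'b': at 19
pos 4 'd': at 3 (via fail)
pos 5 'c': at 4
pos 6 'c': at 5
pos 7 'c': at 6  ** P1@[3:7]
pos 8 'c': at 11 (via fail)
pos 9 'd': at 12
pos 10 'a': at 13  ** P0@[10:10]
pos 11 'd': at 14
pos 12 'a': at 15  ** P0@[12:12]
pos 13 'd': at 16  ** P4@[8:13]
pos 14 'd': at 0 (via fail)
pos 15 'a': at 1  ** P0@[15:15]
pos 16 'c': at 10  ** P3@[15:16]
pos 17 'b': at 18 (via fail)
pos 18 'a': at 1 (via fail)  ** P0@[18:18]
pos 19 'a': at 1 (via fail)  ** P0@[19:19]
pos 20 'a': at 1 (via fail)  ** P0@[20:20]
pos 21 'c': at 10  ** P3@[20:21]
pos 22 'd': at 12 (via fail)
pos 23 'd': at 0 (via fail)
pos 24 'd': at 0
pos 25 'a': at 1  ** P0@[25:25]
pos 26 'd': at 0 (via fail)
pos 27 'b': at 2
pos 28 'd': at 3
pos 29 'c': at 4
pos 30 'c': at 5
pos 31 'c': at 6  ** P1@[27:31]
pos 32 'c': at 11 (via fail)
pos 33 'b': at 18
pos 34 'b': at 19
pos 35 'a': at 20  ** P0@[35:35]
pos 36 'b': at 21  ** P5@[35:36],P6@[32:36],P7@[33:36]
pos 37 'b': at 7 (via fail)
pos 38 'b': at 7 (via fail)
pos 39 'd': at 3 (via fail)
pos 40 'c': at 4
pos 41 'c': at 5
pos 42 'c': at 6  ** P1@[38:42]
pos 43 'd': at 12 (via fail)
pos 44 'b': at 2 (via fail)
pos 45 'd': at 3
pos 46 'c': at 4
pos 47 'c': at 5
pos 48 'c': at 6  ** P1@[44:48]
pos 49 'a': at 1 (via fail)  ** P0@[49:49]
pos 50 'c': at 10  ** P3@[49:50]
pos 51 'c': at 11 (via fail)
pos 52 'd': at 12
pos 53 'a': at 13  ** P0@[53:53]
pos 54 'd': at 14
pos 55 'a': at 15  ** P0@[55:55]
pos 56 'd': at 16  ** P4@[51:56]
pos 57 'b': at 2 (via fail)
pos 58 'd': at 3
pos 59 'c': at 4
pos 60 'c': at 5
pos 61 'c': at 6  ** P1@[57:61]
pos 62 'c': at 11 (via fail)
pos 63 'd': at 12
pos 64 'a': at 13  ** P0@[64:64]
pos 65 'c': at 10 (via fail)  ** P3@[64:65]
pos 66 'a': at 1 (via fail)  ** P0@[66:66]
pos 67 'a': at 1 (via fail)  ** P0@[67:67]
pos 68 'b': at 17  ** P5@[67:68]
pos 69 'b': at 7 (via fail)
pos 70 'a': at 8  ** P0@[70:70]
pos 71 'c': at 10 (via fail)  ** P3@[70:71]
pos 72 'a': at 1 (via fail)  ** P0@[72:72]
pos 73 'a': at 1 (via fail)  ** P0@[73:73]
pos 74 'c': at 10  ** P3@[73:74]
pos 75 'd': at 12 (via fail)
pos 76 'a': at 13  ** P0@[76:76]
pos 77 'c': at 10 (via fail)  ** P3@[76:77]
pos 78 'c': at 11 (via fail)

Result: [[7,1],[10,0],[12,0],[13,4],[15,0],[16,3],[18,0],[19,0],[20,0],[21,3],[25,0],[31,1],[35,0],[36,5],[36,6],[36,7],[42,1],[48,1],[49,0],[50,3],[53,0],[55,0],[56,4],[61,1],[64,0],[65,3],[66,0],[67,0],[68,5],[70,0],[71,3],[72,0],[73,0],[74,3],[76,0],[77,3]]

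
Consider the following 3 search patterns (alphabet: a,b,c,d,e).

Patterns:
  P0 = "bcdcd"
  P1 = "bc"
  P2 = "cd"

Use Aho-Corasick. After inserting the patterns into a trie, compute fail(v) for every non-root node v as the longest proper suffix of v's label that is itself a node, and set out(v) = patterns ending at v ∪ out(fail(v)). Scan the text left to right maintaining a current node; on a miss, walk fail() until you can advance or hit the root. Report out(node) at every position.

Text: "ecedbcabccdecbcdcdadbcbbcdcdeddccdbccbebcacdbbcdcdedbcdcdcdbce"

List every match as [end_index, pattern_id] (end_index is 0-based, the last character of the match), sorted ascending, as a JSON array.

Build automaton:
Trie nodes:
  0='ε' goto b→1 c→6
  1='b' goto c→2
  2='bc' goto d→3  ←P1
  3='bcd' goto c→4
  4='bcdc' goto d→5
  5='bcdcd' goto ·  ←P0
  6='c' goto d→7
  7='cd' goto ·  ←P2

Failure links (BFS by depth):
  n1('b'): parent n0 fail=0; on 'b' 0 → fail=0;  out ∅∪∅=∅
  n6('c'): parent n0 fail=0; on 'c' 0 → fail=0;  out ∅∪∅=∅
  n2('bc'): parent n1 fail=0; on 'c' 0 → fail=6;  out {1}∪∅={1}
  n7('cd'): parent n6 fail=0; on 'd' 0 → fail=0;  out {2}∪∅={2}
  n3('bcd'): parent n2 fail=6; on 'd' 6 → fail=7;  out ∅∪{2}={2}
  n4('bcdc'): parent n3 fail=7; on 'c' 7→0 → fail=6;  out ∅∪∅=∅
  n5('bcdcd'): parent n4 fail=6; on 'd' 6 → fail=7;  out {0}∪{2}={0,2}

Text stream:
pos 0 'e': at 0
pos 1 'c': at 6
pos 2 'e': at 0 ·f
pos 3 'd': at 0
pos 4 'b': at 1
pos 5 'c': at 2  → match P1@[4:5]
pos 6 'a': at 0 ·f
pos 7 'b': at 1
pos 8 'c': at 2  → match P1@[7:8]
pos 9 'c': at 6 ·f
pos 10 'd': at 7  → match P2@[9:10]
pos 11 'e': at 0 ·f
pos 12 'c': at 6
pos 13 'b': at 1 ·f
pos 14 'c': at 2  → match P1@[13:14]
pos 15 'd': at 3  → match P2@[14:15]
pos 16 'c': at 4
pos 17 'd': at 5  → match P0@[13:17],P2@[16:17]
pos 18 'a': at 0 ·f
pos 19 'd': at 0
pos 20 'b': at 1
pos 21 'c': at 2  → match P1@[20:21]
pos 22 'b': at 1 ·f
pos 23 'b': at 1 ·f
pos 24 'c': at 2  → match P1@[23:24]
pos 25 'd': at 3  → match P2@[24:25]
pos 26 'c': at 4
pos 27 'd': at 5  → match P0@[23:27],P2@[26:27]
pos 28 'e': at 0 ·f
pos 29 'd': at 0
pos 30 'd': at 0
pos 31 'c': at 6
pos 32 'c': at 6 ·f
pos 33 'd': at 7  → match P2@[32:33]
pos 34 'b': at 1 ·f
pos 35 'c': at 2  → match P1@[34:35]
pos 36 'c': at 6 ·f
pos 37 'b': at 1 ·f
pos 38 'e': at 0 ·f
pos 39 'b': at 1
pos 40 'c': at 2  → match P1@[39:40]
pos 41 'a': at 0 ·f
pos 42 'c': at 6
pos 43 'd': at 7  → match P2@[42:43]
pos 44 'b': at 1 ·f
pos 45 'b': at 1 ·f
pos 46 'c': at 2  → match P1@[45:46]
pos 47 'd': at 3  → match P2@[46:47]
pos 48 'c': at 4
pos 49 'd': at 5  → match P0@[45:49],P2@[48:49]
pos 50 'e': at 0 ·f
pos 51 'd': at 0
pos 52 'b': at 1
pos 53 'c': at 2  → match P1@[52:53]
pos 54 'd': at 3  → match P2@[53:54]
pos 55 'c': at 4
pos 56 'd': at 5  → match P0@[52:56],P2@[55:56]
pos 57 'c': at 6 ·f
pos 58 'd': at 7  → match P2@[57:58]
pos 59 'b': at 1 ·f
pos 60 'c': at 2  → match P1@[59:60]
pos 61 'e': at 0 ·f

All matches (sorted): [[5,1],[8,1],[10,2],[14,1],[15,2],[17,0],[17,2],[21,1],[24,1],[25,2],[27,0],[27,2],[33,2],[35,1],[40,1],[43,2],[46,1],[47,2],[49,0],[49,2],[53,1],[54,2],[56,0],[56,2],[58,2],[60,1]]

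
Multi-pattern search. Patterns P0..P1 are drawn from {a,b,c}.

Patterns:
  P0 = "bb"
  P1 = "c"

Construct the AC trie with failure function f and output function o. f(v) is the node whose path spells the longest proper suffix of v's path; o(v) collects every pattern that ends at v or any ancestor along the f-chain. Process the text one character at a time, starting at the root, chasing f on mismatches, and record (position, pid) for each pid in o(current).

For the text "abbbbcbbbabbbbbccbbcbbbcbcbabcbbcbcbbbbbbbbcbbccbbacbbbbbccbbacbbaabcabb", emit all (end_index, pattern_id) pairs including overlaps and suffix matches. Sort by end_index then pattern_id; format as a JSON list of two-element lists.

Build:
Trie (insert patterns):
  0='ε' goto b→1 c→3
  1='b' goto b→2
  2='bb' goto ·  [P0 ends]
  3='c' goto ·  [P1 ends]

BFS fail/out derivation:
  fail(1) 'b': from fail(0)=0 chase 'b': 0 ⇒ 0;  out=∅∪out(0)=∅
  fail(3) 'c': from fail(0)=0 chase 'c': 0 ⇒ 0;  out={1}∪out(0)={1}
  fail(2) 'bb': from fail(1)=0 chase 'b': 0 ⇒ 1;  out={0}∪out(1)={0}

Text stream:
[0] read 'a'  n0⇒n0
[1] read 'b'  n0⇒n1
[2] read 'b'  n1⇒n2  emit P0@[1:2]
[3] read 'b'  n2⇒n2 (via fail)  emit P0@[2:3]
[4] read 'b'  n2⇒n2 (via fail)  emit P0@[3:4]
[5] read 'c'  n2⇒n3 (via fail)  emit P1@[5:5]
[6] read 'b'  n3⇒n1 (via fail)
[7] read 'b'  n1⇒n2  emit P0@[6:7]
[8] read 'b'  n2⇒n2 (via fail)  emit P0@[7:8]
[9] read 'a'  n2⇒n0 (via fail)
[10] read 'b'  n0⇒n1
[11] read 'b'  n1⇒n2  emit P0@[10:11]
[12] read 'b'  n2⇒n2 (via fail)  emit P0@[11:12]
[13] read 'b'  n2⇒n2 (via fail)  emit P0@[12:13]
[14] read 'b'  n2⇒n2 (via fail)  emit P0@[13:14]
[15] read 'c'  n2⇒n3 (via fail)  emit P1@[15:15]
[16] read 'c'  n3⇒n3 (via fail)  emit P1@[16:16]
[17] read 'b'  n3⇒n1 (via fail)
[18] read 'b'  n1⇒n2  emit P0@[17:18]
[19] read 'c'  n2⇒n3 (via fail)  emit P1@[19:19]
[20] read 'b'  n3⇒n1 (via fail)
[21] read 'b'  n1⇒n2  emit P0@[20:21]
[22] read 'b'  n2⇒n2 (via fail)  emit P0@[21:22]
[23] read 'c'  n2⇒n3 (via fail)  emit P1@[23:23]
[24] read 'b'  n3⇒n1 (via fail)
[25] read 'c'  n1⇒n3 (via fail)  emit P1@[25:25]
[26] read 'b'  n3⇒n1 (via fail)
[27] read 'a'  n1⇒n0 (via fail)
[28] read 'b'  n0⇒n1
[29] read 'c'  n1⇒n3 (via fail)  emit P1@[29:29]
[30] read 'b'  n3⇒n1 (via fail)
[31] read 'b'  n1⇒n2  emit P0@[30:31]
[32] read 'c'  n2⇒n3 (via fail)  emit P1@[32:32]
[33] read 'b'  n3⇒n1 (via fail)
[34] read 'c'  n1⇒n3 (via fail)  emit P1@[34:34]
[35] read 'b'  n3⇒n1 (via fail)
[36] read 'b'  n1⇒n2  emit P0@[35:36]
[37] read 'b'  n2⇒n2 (via fail)  emit P0@[36:37]
[38] read 'b'  n2⇒n2 (via fail)  emit P0@[37:38]
[39] read 'b'  n2⇒n2 (via fail)  emit P0@[38:39]
[40] read 'b'  n2⇒n2 (via fail)  emit P0@[39:40]
[41] read 'b'  n2⇒n2 (via fail)  emit P0@[40:41]
[42] read 'b'  n2⇒n2 (via fail)  emit P0@[41:42]
[43] read 'c'  n2⇒n3 (via fail)  emit P1@[43:43]
[44] read 'b'  n3⇒n1 (via fail)
[45] read 'b'  n1⇒n2  emit P0@[44:45]
[46] read 'c'  n2⇒n3 (via fail)  emit P1@[46:46]
[47] read 'c'  n3⇒n3 (via fail)  emit P1@[47:47]
[48] read 'b'  n3⇒n1 (via fail)
[49] read 'b'  n1⇒n2  emit P0@[48:49]
[50] read 'a'  n2⇒n0 (via fail)
[51] read 'c'  n0⇒n3  emit P1@[51:51]
[52] read 'b'  n3⇒n1 (via fail)
[53] read 'b'  n1⇒n2  emit P0@[52:53]
[54] read 'b'  n2⇒n2 (via fail)  emit P0@[53:54]
[55] read 'b'  n2⇒n2 (via fail)  emit P0@[54:55]
[56] read 'b'  n2⇒n2 (via fail)  emit P0@[55:56]
[57] read 'c'  n2⇒n3 (via fail)  emit P1@[57:57]
[58] read 'c'  n3⇒n3 (via fail)  emit P1@[58:58]
[59] read 'b'  n3⇒n1 (via fail)
[60] read 'b'  n1⇒n2  emit P0@[59:60]
[61] read 'a'  n2⇒n0 (via fail)
[62] read 'c'  n0⇒n3  emit P1@[62:62]
[63] read 'b'  n3⇒n1 (via fail)
[64] read 'b'  n1⇒n2  emit P0@[63:64]
[65] read 'a'  n2⇒n0 (via fail)
[66] read 'a'  n0⇒n0
[67] read 'b'  n0⇒n1
[68] read 'c'  n1⇒n3 (via fail)  emit P1@[68:68]
[69] read 'a'  n3⇒n0 (via fail)
[70] read 'b'  n0⇒n1
[71] read 'b'  n1⇒n2  emit P0@[70:71]

Matches: [[2,0],[3,0],[4,0],[5,1],[7,0],[8,0],[11,0],[12,0],[13,0],[14,0],[15,1],[16,1],[18,0],[19,1],[21,0],[22,0],[23,1],[25,1],[29,1],[31,0],[32,1],[34,1],[36,0],[37,0],[38,0],[39,0],[40,0],[41,0],[42,0],[43,1],[45,0],[46,1],[47,1],[49,0],[51,1],[53,0],[54,0],[55,0],[56,0],[57,1],[58,1],[60,0],[62,1],[64,0],[68,1],[71,0]]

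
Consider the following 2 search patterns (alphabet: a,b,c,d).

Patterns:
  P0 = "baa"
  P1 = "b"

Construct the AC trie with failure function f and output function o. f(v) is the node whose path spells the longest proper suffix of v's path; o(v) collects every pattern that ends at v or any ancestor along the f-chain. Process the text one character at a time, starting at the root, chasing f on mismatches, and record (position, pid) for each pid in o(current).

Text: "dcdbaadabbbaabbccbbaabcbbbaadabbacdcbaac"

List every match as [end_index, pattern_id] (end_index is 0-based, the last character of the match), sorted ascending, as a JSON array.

Build:
Trie nodes:
  n0 'ε': b→1
  n1 'b': a→2  [P1 ends]
  n2 'ba': a→3
  n3 'baa': ·  [P0 ends]

Failure links (BFS by depth):
  n1('b'): parent n0 fail=0; on 'b' 0 → fail=0;  out {1}∪∅={1}
  n2('ba'): parent n1 fail=0; on 'a' 0 → fail=0;  out ∅∪∅=∅
  n3('baa'): parent n2 fail=0; on 'a' 0 → fail=0;  out {0}∪∅={0}

Scan:
[0] read 'd'  n0⇒n0
[1] read 'c'  n0⇒n0
[2] read 'd'  n0⇒n0
[3] read 'b'  n0⇒n1  ** P1@[3:3]
[4] read 'a'  n1⇒n2
[5] read 'a'  n2⇒n3  ** P0@[3:5]
[6] read 'd'  n3⇒n0 ·f
[7] read 'a'  n0⇒n0
[8] read 'b'  n0⇒n1  ** P1@[8:8]
[9] read 'b'  n1⇒n1 ·f  ** P1@[9:9]
[10] read 'b'  n1⇒n1 ·f  ** P1@[10:10]
[11] read 'a'  n1⇒n2
[12] read 'a'  n2⇒n3  ** P0@[10:12]
[13] read 'b'  n3⇒n1 ·f  ** P1@[13:13]
[14] read 'b'  n1⇒n1 ·f  ** P1@[14:14]
[15] read 'c'  n1⇒n0 ·f
[16] read 'c'  n0⇒n0
[17] read 'b'  n0⇒n1  ** P1@[17:17]
[18] read 'b'  n1⇒n1 ·f  ** P1@[18:18]
[19] read 'a'  n1⇒n2
[20] read 'a'  n2⇒n3  ** P0@[18:20]
[21] read 'b'  n3⇒n1 ·f  ** P1@[21:21]
[22] read 'c'  n1⇒n0 ·f
[23] read 'b'  n0⇒n1  ** P1@[23:23]
[24] read 'b'  n1⇒n1 ·f  ** P1@[24:24]
[25] read 'b'  n1⇒n1 ·f  ** P1@[25:25]
[26] read 'a'  n1⇒n2
[27] read 'a'  n2⇒n3  ** P0@[25:27]
[28] read 'd'  n3⇒n0 ·f
[29] read 'a'  n0⇒n0
[30] read 'b'  n0⇒n1  ** P1@[30:30]
[31] read 'b'  n1⇒n1 ·f  ** P1@[31:31]
[32] read 'a'  n1⇒n2
[33] read 'c'  n2⇒n0 ·f
[34] read 'd'  n0⇒n0
[35] read 'c'  n0⇒n0
[36] read 'b'  n0⇒n1  ** P1@[36:36]
[37] read 'a'  n1⇒n2
[38] read 'a'  n2⇒n3  ** P0@[36:38]
[39] read 'c'  n3⇒n0 ·f

All matches (sorted): [[3,1],[5,0],[8,1],[9,1],[10,1],[12,0],[13,1],[14,1],[17,1],[18,1],[20,0],[21,1],[23,1],[24,1],[25,1],[27,0],[30,1],[31,1],[36,1],[38,0]]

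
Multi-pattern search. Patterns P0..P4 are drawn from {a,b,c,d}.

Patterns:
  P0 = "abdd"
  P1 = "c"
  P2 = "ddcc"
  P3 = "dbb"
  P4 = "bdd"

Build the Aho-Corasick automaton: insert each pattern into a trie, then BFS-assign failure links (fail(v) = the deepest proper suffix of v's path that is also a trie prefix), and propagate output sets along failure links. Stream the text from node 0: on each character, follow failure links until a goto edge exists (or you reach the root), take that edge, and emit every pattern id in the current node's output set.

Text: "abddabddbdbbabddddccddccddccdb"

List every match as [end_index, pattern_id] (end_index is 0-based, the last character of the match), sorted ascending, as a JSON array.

Construct AC machine:
Trie nodes:
  n0 'ε': a→1 b→12 c→5 d→6
  n1 'a': b→2
  n2 'ab': d→3
  n3 'abd': d→4
  n4 'abdd': ·  ←P0
  n5 'c': ·  ←P1
  n6 'd': b→10 d→7
  n7 'dd': c→8
  n8 'ddc': c→9
  n9 'ddcc': ·  ←P2
  n10 'db': b→11
  n11 'dbb': ·  ←P3
  n12 'b': d→13
  n13 'bd': d→14
  n14 'bdd': ·  ←P4

BFS fail/out derivation:
  fail(1) 'a': from fail(0)=0 chase 'a': 0 ⇒ 0;  out=∅∪out(0)=∅
  fail(5) 'c': from fail(0)=0 chase 'c': 0 ⇒ 0;  out={1}∪out(0)={1}
  fail(6) 'd': from fail(0)=0 chase 'd': 0 ⇒ 0;  out=∅∪out(0)=∅
  fail(12) 'b': from fail(0)=0 chase 'b': 0 ⇒ 0;  out=∅∪out(0)=∅
  fail(2) 'ab': from fail(1)=0 chase 'b': 0 ⇒ 12;  out=∅∪out(12)=∅
  fail(7) 'dd': from fail(6)=0 chase 'd': 0 ⇒ 6;  out=∅∪out(6)=∅
  fail(10) 'db': from fail(6)=0 chase 'b': 0 ⇒ 12;  out=∅∪out(12)=∅
  fail(13) 'bd': from fail(12)=0 chase 'd': 0 ⇒ 6;  out=∅∪out(6)=∅
  fail(3) 'abd': from fail(2)=12 chase 'd': 12 ⇒ 13;  out=∅∪out(13)=∅
  fail(8) 'ddc': from fail(7)=6 chase 'c': 6→0 ⇒ 5;  out=∅∪out(5)={1}
  fail(11) 'dbb': from fail(10)=12 chase 'b': 12→0 ⇒ 12;  out={3}∪out(12)={3}
  fail(14) 'bdd': from fail(13)=6 chase 'd': 6 ⇒ 7;  out={4}∪out(7)={4}
  fail(4) 'abdd': from fail(3)=13 chase 'd': 13 ⇒ 14;  out={0}∪out(14)={0,4}
  fail(9) 'ddcc': from fail(8)=5 chase 'c': 5→0 ⇒ 5;  out={2}∪out(5)={1,2}

Text stream:
pos 0 'a': at 1
pos 1 'b': at 2
pos 2 'd': at 3
pos 3 'd': at 4  emit P0@[0:3],P4@[1:3]
pos 4 'a': at 1 (fail-walked)
pos 5 'b': at 2
pos 6 'd': at 3
pos 7 'd': at 4  emit P0@[4:7],P4@[5:7]
pos 8 'b': at 10 (fail-walked)
pos 9 'd': at 13 (fail-walked)
pos 10 'b': at 10 (fail-walked)
pos 11 'b': at 11  emit P3@[9:11]
pos 12 'a': at 1 (fail-walked)
pos 13 'b': at 2
pos 14 'd': at 3
pos 15 'd': at 4  emit P0@[12:15],P4@[13:15]
pos 16 'd': at 7 (fail-walked)
pos 17 'd': at 7 (fail-walked)
pos 18 'c': at 8  emit P1@[18:18]
pos 19 'c': at 9  emit P1@[19:19],P2@[16:19]
pos 20 'd': at 6 (fail-walked)
pos 21 'd': at 7
pos 22 'c': at 8  emit P1@[22:22]
pos 23 'c': at 9  emit P1@[23:23],P2@[20:23]
pos 24 'd': at 6 (fail-walked)
pos 25 'd': at 7
pos 26 'c': at 8  emit P1@[26:26]
pos 27 'c': at 9  emit P1@[27:27],P2@[24:27]
pos 28 'd': at 6 (fail-walked)
pos 29 'b': at 10

Matches: [[3,0],[3,4],[7,0],[7,4],[11,3],[15,0],[15,4],[18,1],[19,1],[19,2],[22,1],[23,1],[23,2],[26,1],[27,1],[27,2]]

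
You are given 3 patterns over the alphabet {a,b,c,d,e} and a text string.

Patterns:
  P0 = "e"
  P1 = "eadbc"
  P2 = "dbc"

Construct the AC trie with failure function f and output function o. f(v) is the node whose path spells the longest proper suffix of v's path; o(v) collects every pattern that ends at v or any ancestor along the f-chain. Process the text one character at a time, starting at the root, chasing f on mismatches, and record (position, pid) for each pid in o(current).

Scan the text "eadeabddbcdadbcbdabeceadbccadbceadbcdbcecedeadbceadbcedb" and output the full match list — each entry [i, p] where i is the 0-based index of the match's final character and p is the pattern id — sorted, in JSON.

Build automaton:
Trie nodes:
  0='ε' goto d→6 e→1
  1='e' goto a→2  ←P0
  2='ea' goto d→3
  3='ead' goto b→4
  4='eadb' goto c→5
  5='eadbc' goto ·  ←P1
  6='d' goto b→7
  7='db' goto c→8
  8='dbc' goto ·  ←P2

Failure links (BFS by depth):
  fail(1) 'e': from fail(0)=0 chase 'e': 0 ⇒ 0;  out={0}∪out(0)={0}
  fail(6) 'd': from fail(0)=0 chase 'd': 0 ⇒ 0;  out=∅∪out(0)=∅
  fail(2) 'ea': from fail(1)=0 chase 'a': 0 ⇒ 0;  out=∅∪out(0)=∅
  fail(7) 'db': from fail(6)=0 chase 'b': 0 ⇒ 0;  out=∅∪out(0)=∅
  fail(3) 'ead': from fail(2)=0 chase 'd': 0 ⇒ 6;  out=∅∪out(6)=∅
  fail(8) 'dbc': from fail(7)=0 chase 'c': 0 ⇒ 0;  out={2}∪out(0)={2}
  fail(4) 'eadb': from fail(3)=6 chase 'b': 6 ⇒ 7;  out=∅∪out(7)=∅
  fail(5) 'eadbc': from fail(4)=7 chase 'c': 7 ⇒ 8;  out={1}∪out(8)={1,2}

Run:
i=0 'e': node 0→1  ** P0@[0:0]
i=1 'a': node 1→2
i=2 'd': node 2→3
i=3 'e': node 3→1 (fail-walked)  ** P0@[3:3]
i=4 'a': node 1→2
i=5 'b': node 2→0 (fail-walked)
i=6 'd': node 0→6
i=7 'd': node 6→6 (fail-walked)
i=8 'b': node 6→7
i=9 'c': node 7→8  ** P2@[7:9]
i=10 'd': node 8→6 (fail-walked)
i=11 'a': node 6→0 (fail-walked)
i=12 'd': node 0→6
i=13 'b': node 6→7
i=14 'c': node 7→8  ** P2@[12:14]
i=15 'b': node 8→0 (fail-walked)
i=16 'd': node 0→6
i=17 'a': node 6→0 (fail-walked)
i=18 'b': node 0→0
i=19 'e': node 0→1  ** P0@[19:19]
i=20 'c': node 1→0 (fail-walked)
i=21 'e': node 0→1  ** P0@[21:21]
i=22 'a': node 1→2
i=23 'd': node 2→3
i=24 'b': node 3→4
i=25 'c': node 4→5  ** P1@[21:25],P2@[23:25]
i=26 'c': node 5→0 (fail-walked)
i=27 'a': node 0→0
i=28 'd': node 0→6
i=29 'b': node 6→7
i=30 'c': node 7→8  ** P2@[28:30]
i=31 'e': node 8→1 (fail-walked)  ** P0@[31:31]
i=32 'a': node 1→2
i=33 'd': node 2→3
i=34 'b': node 3→4
i=35 'c': node 4→5  ** P1@[31:35],P2@[33:35]
i=36 'd': node 5→6 (fail-walked)
i=37 'b': node 6→7
i=38 'c': node 7→8  ** P2@[36:38]
i=39 'e': node 8→1 (fail-walked)  ** P0@[39:39]
i=40 'c': node 1→0 (fail-walked)
i=41 'e': node 0→1  ** P0@[41:41]
i=42 'd': node 1→6 (fail-walked)
i=43 'e': node 6→1 (fail-walked)  ** P0@[43:43]
i=44 'a': node 1→2
i=45 'd': node 2→3
i=46 'b': node 3→4
i=47 'c': node 4→5  ** P1@[43:47],P2@[45:47]
i=48 'e': node 5→1 (fail-walked)  ** P0@[48:48]
i=49 'a': node 1→2
i=50 'd': node 2→3
i=51 'b': node 3→4
i=52 'c': node 4→5  ** P1@[48:52],P2@[50:52]
i=53 'e': node 5→1 (fail-walked)  ** P0@[53:53]
i=54 'd': node 1→6 (fail-walked)
i=55 'b': node 6→7

Matches: [[0,0],[3,0],[9,2],[14,2],[19,0],[21,0],[25,1],[25,2],[30,2],[31,0],[35,1],[35,2],[38,2],[39,0],[41,0],[43,0],[47,1],[47,2],[48,0],[52,1],[52,2],[53,0]]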